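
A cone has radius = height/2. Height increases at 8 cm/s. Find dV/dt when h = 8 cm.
128π cm³/s

V = (1/3)π(h/2)²h = πh³/12
dV/dt = πh²/4 · 8
At h = 8: dV/dt = 128π cm³/s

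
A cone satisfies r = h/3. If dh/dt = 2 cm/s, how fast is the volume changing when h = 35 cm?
2450π/9 cm³/s

V = (1/3)π(h/3)²h = πh³/27
dV/dt = πh²/9 · 2
At h = 35: dV/dt = 2450π/9 cm³/s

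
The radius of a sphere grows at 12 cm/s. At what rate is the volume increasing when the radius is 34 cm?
55488π cm³/s

V = (4/3)πr³
dV/dt = dV/dr · dr/dt = 4πr² · 12
At r = 34: dV/dt = 55488π cm³/s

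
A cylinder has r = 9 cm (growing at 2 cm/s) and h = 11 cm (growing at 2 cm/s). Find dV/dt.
558π cm³/s

V = πr²h
dV/dt = 2πrh·dr/dt + πr²·dh/dt
= 2π(9)(11)(2) + π(9)²(2)
= 558π cm³/s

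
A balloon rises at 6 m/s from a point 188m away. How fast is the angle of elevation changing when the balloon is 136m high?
0.020951 rad/s

tan(θ) = y/188
sec²(θ) · dθ/dt = (1/188) · dy/dt
dθ/dt = cos²(θ)/188 · 6 = 188/(188² + 136²) · 6
dθ/dt = 0.020951 rad/s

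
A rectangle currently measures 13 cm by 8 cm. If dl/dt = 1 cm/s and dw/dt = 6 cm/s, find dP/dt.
14 cm/s

P = 2(l + w)
dP/dt = 2(dl/dt + dw/dt) = 2(1 + 6) = 14 cm/s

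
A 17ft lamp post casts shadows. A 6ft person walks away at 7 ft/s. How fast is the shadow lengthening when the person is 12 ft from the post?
42/11 ft/s

By similar triangles: 17/(x+s) = 6/s
Solving: s = 6x/11
ds/dt = 6/11 · dx/dt = 6/11 · 7 = 42/11 ft/s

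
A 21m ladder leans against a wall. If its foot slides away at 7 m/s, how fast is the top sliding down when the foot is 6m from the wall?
14√5/15 ≈ 2.087 m/s

x² + y² = 21²
2x·dx/dt + 2y·dy/dt = 0
dy/dt = -x/y · dx/dt = -6/(9√5) · 7 = -14√5/15 m/s
The top is descending at 14√5/15 ≈ 2.087 m/s.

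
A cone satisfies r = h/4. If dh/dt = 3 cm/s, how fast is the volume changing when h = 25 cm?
1875π/16 cm³/s

V = (1/3)π(h/4)²h = πh³/48
dV/dt = πh²/16 · 3
At h = 25: dV/dt = 1875π/16 cm³/s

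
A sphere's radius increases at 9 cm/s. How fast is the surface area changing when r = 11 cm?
792π cm²/s

S = 4πr²
dS/dt = dS/dr · dr/dt = 8πr · 9
At r = 11: dS/dt = 792π cm²/s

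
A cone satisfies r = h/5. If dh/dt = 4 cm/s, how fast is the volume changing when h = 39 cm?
6084π/25 cm³/s

V = (1/3)π(h/5)²h = πh³/75
dV/dt = πh²/25 · 4
At h = 39: dV/dt = 6084π/25 cm³/s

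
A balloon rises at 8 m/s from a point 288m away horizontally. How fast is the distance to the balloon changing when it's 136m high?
136√1585/1585 ≈ 3.416 m/s

z² = 288² + y²
z = √(288² + 136²) = 8√1585
dz/dt = y/z · dy/dt = 136/(8√1585) · 8 = 136√1585/1585 ≈ 3.416 m/s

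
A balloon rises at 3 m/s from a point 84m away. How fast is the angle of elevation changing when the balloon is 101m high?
0.014603 rad/s

tan(θ) = y/84
sec²(θ) · dθ/dt = (1/84) · dy/dt
dθ/dt = cos²(θ)/84 · 3 = 84/(84² + 101²) · 3
dθ/dt = 0.014603 rad/s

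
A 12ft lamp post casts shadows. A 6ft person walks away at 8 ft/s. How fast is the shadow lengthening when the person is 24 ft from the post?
8 ft/s

By similar triangles: 12/(x+s) = 6/s
Solving: s = 6x/6
ds/dt = 6/6 · dx/dt = 1 · 8 = 8 ft/s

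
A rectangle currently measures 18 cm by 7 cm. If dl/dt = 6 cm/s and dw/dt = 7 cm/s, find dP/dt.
26 cm/s

P = 2(l + w)
dP/dt = 2(dl/dt + dw/dt) = 2(6 + 7) = 26 cm/s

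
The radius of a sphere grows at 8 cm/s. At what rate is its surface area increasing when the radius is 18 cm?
1152π cm²/s

S = 4πr²
dS/dt = dS/dr · dr/dt = 8πr · 8
At r = 18: dS/dt = 1152π cm²/s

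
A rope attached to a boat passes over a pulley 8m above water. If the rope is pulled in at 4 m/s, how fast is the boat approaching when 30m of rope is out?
60√209/209 ≈ 4.15 m/s

rope² = x² + 8²
x = √(30² - 8²) = 2√209
dx/dt = (rope/x) · d(rope)/dt = (30/(2√209)) · (-4) = -60√209/209 m/s
The boat approaches at 60√209/209 ≈ 4.15 m/s.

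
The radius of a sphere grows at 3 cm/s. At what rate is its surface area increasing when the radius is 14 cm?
336π cm²/s

S = 4πr²
dS/dt = dS/dr · dr/dt = 8πr · 3
At r = 14: dS/dt = 336π cm²/s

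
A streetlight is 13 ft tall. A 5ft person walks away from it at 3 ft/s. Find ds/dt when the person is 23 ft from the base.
15/8 ft/s

By similar triangles: 13/(x+s) = 5/s
Solving: s = 5x/8
ds/dt = 5/8 · dx/dt = 5/8 · 3 = 15/8 ft/s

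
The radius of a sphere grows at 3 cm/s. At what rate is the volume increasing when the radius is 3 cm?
108π cm³/s

V = (4/3)πr³
dV/dt = dV/dr · dr/dt = 4πr² · 3
At r = 3: dV/dt = 108π cm³/s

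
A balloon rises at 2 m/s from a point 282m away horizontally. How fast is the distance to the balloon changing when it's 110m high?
55√22906/11453 ≈ 0.7268 m/s

z² = 282² + y²
z = √(282² + 110²) = 2√22906
dz/dt = y/z · dy/dt = 110/(2√22906) · 2 = 55√22906/11453 ≈ 0.7268 m/s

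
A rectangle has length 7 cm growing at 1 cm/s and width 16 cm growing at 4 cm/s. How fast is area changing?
44 cm²/s

A = lw
dA/dt = w·dl/dt + l·dw/dt = 16·1 + 7·4 = 44 cm²/s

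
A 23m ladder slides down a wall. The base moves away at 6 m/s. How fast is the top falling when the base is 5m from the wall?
5√14/14 ≈ 1.336 m/s

x² + y² = 23²
2x·dx/dt + 2y·dy/dt = 0
dy/dt = -x/y · dx/dt = -5/(6√14) · 6 = -5√14/14 m/s
The top is descending at 5√14/14 ≈ 1.336 m/s.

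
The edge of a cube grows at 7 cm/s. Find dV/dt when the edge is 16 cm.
5376 cm³/s

V = s³
dV/dt = 3s² · ds/dt = 3·16²·7 = 5376 cm³/s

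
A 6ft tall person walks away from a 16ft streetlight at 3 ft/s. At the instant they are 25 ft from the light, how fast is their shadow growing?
9/5 ft/s

By similar triangles: 16/(x+s) = 6/s
Solving: s = 6x/10
ds/dt = 6/10 · dx/dt = 3/5 · 3 = 9/5 ft/s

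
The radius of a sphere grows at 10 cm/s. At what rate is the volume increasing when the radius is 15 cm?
9000π cm³/s

V = (4/3)πr³
dV/dt = dV/dr · dr/dt = 4πr² · 10
At r = 15: dV/dt = 9000π cm³/s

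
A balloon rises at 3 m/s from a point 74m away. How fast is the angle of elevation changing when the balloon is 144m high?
0.008469 rad/s

tan(θ) = y/74
sec²(θ) · dθ/dt = (1/74) · dy/dt
dθ/dt = cos²(θ)/74 · 3 = 74/(74² + 144²) · 3
dθ/dt = 0.008469 rad/s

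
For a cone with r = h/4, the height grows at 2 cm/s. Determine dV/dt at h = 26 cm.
169π/2 cm³/s

V = (1/3)π(h/4)²h = πh³/48
dV/dt = πh²/16 · 2
At h = 26: dV/dt = 169π/2 cm³/s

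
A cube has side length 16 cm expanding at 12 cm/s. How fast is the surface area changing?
2304 cm²/s

A = 6s²
dA/dt = 12s · ds/dt = 12·16·12 = 2304 cm²/s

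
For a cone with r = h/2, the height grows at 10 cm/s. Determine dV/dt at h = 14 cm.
490π cm³/s

V = (1/3)π(h/2)²h = πh³/12
dV/dt = πh²/4 · 10
At h = 14: dV/dt = 490π cm³/s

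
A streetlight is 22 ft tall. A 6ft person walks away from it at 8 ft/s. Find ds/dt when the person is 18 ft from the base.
3 ft/s

By similar triangles: 22/(x+s) = 6/s
Solving: s = 6x/16
ds/dt = 6/16 · dx/dt = 3/8 · 8 = 3 ft/s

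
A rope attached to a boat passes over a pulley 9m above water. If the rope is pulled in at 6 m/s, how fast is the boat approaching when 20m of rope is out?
120√319/319 ≈ 6.719 m/s

rope² = x² + 9²
x = √(20² - 9²) = √319
dx/dt = (rope/x) · d(rope)/dt = (20/√319) · (-6) = -120√319/319 m/s
The boat approaches at 120√319/319 ≈ 6.719 m/s.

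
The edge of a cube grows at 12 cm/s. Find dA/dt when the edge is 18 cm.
2592 cm²/s

A = 6s²
dA/dt = 12s · ds/dt = 12·18·12 = 2592 cm²/s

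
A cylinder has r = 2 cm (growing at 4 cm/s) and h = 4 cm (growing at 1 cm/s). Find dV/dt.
68π cm³/s

V = πr²h
dV/dt = 2πrh·dr/dt + πr²·dh/dt
= 2π(2)(4)(4) + π(2)²(1)
= 68π cm³/s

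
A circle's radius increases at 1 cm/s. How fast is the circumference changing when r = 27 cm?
2π cm/s

C = 2πr
dC/dt = 2π · dr/dt = 2π · 1 = 2π cm/s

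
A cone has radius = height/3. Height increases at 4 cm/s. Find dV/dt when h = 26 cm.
2704π/9 cm³/s

V = (1/3)π(h/3)²h = πh³/27
dV/dt = πh²/9 · 4
At h = 26: dV/dt = 2704π/9 cm³/s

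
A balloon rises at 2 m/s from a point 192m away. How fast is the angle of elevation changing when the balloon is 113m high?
0.007737 rad/s

tan(θ) = y/192
sec²(θ) · dθ/dt = (1/192) · dy/dt
dθ/dt = cos²(θ)/192 · 2 = 192/(192² + 113²) · 2
dθ/dt = 0.007737 rad/s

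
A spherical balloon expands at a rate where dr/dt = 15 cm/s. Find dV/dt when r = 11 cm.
7260π cm³/s

V = (4/3)πr³
dV/dt = dV/dr · dr/dt = 4πr² · 15
At r = 11: dV/dt = 7260π cm³/s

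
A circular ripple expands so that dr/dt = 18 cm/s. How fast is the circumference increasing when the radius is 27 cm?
36π cm/s

C = 2πr
dC/dt = 2π · dr/dt = 2π · 18 = 36π cm/s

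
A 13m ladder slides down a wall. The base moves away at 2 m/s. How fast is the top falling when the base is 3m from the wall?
3√10/20 ≈ 0.4743 m/s

x² + y² = 13²
2x·dx/dt + 2y·dy/dt = 0
dy/dt = -x/y · dx/dt = -3/(4√10) · 2 = -3√10/20 m/s
The top is descending at 3√10/20 ≈ 0.4743 m/s.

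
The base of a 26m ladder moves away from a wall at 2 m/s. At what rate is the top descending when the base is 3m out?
6√667/667 ≈ 0.2323 m/s

x² + y² = 26²
2x·dx/dt + 2y·dy/dt = 0
dy/dt = -x/y · dx/dt = -3/√667 · 2 = -6√667/667 m/s
The top is descending at 6√667/667 ≈ 0.2323 m/s.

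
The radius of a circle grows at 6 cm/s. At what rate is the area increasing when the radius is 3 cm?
36π cm²/s

A = πr²
dA/dt = 2πr · dr/dt = 2π(3)(6) = 36π cm²/s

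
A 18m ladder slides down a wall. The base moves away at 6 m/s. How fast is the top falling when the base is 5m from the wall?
30√299/299 ≈ 1.735 m/s

x² + y² = 18²
2x·dx/dt + 2y·dy/dt = 0
dy/dt = -x/y · dx/dt = -5/√299 · 6 = -30√299/299 m/s
The top is descending at 30√299/299 ≈ 1.735 m/s.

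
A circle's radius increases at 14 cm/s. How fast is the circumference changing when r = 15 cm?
28π cm/s

C = 2πr
dC/dt = 2π · dr/dt = 2π · 14 = 28π cm/s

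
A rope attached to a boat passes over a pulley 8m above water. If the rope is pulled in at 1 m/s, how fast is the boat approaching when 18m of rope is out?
9√65/65 ≈ 1.116 m/s

rope² = x² + 8²
x = √(18² - 8²) = 2√65
dx/dt = (rope/x) · d(rope)/dt = (18/(2√65)) · (-1) = -9√65/65 m/s
The boat approaches at 9√65/65 ≈ 1.116 m/s.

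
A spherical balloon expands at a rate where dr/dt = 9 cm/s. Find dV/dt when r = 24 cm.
20736π cm³/s

V = (4/3)πr³
dV/dt = dV/dr · dr/dt = 4πr² · 9
At r = 24: dV/dt = 20736π cm³/s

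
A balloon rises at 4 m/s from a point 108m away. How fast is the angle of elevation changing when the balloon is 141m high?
0.013695 rad/s

tan(θ) = y/108
sec²(θ) · dθ/dt = (1/108) · dy/dt
dθ/dt = cos²(θ)/108 · 4 = 108/(108² + 141²) · 4
dθ/dt = 0.013695 rad/s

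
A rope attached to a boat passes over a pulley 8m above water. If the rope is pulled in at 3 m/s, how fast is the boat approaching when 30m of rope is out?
45√209/209 ≈ 3.113 m/s

rope² = x² + 8²
x = √(30² - 8²) = 2√209
dx/dt = (rope/x) · d(rope)/dt = (30/(2√209)) · (-3) = -45√209/209 m/s
The boat approaches at 45√209/209 ≈ 3.113 m/s.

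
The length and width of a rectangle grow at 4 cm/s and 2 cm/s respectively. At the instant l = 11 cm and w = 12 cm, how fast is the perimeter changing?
12 cm/s

P = 2(l + w)
dP/dt = 2(dl/dt + dw/dt) = 2(4 + 2) = 12 cm/s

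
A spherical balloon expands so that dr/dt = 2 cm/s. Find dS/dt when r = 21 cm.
336π cm²/s

S = 4πr²
dS/dt = dS/dr · dr/dt = 8πr · 2
At r = 21: dS/dt = 336π cm²/s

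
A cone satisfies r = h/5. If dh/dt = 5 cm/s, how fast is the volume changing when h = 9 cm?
81π/5 cm³/s

V = (1/3)π(h/5)²h = πh³/75
dV/dt = πh²/25 · 5
At h = 9: dV/dt = 81π/5 cm³/s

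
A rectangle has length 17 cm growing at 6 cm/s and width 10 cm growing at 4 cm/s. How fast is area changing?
128 cm²/s

A = lw
dA/dt = w·dl/dt + l·dw/dt = 10·6 + 17·4 = 128 cm²/s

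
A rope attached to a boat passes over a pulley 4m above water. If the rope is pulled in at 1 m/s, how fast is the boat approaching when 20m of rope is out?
5√6/12 ≈ 1.021 m/s

rope² = x² + 4²
x = √(20² - 4²) = 8√6
dx/dt = (rope/x) · d(rope)/dt = (20/(8√6)) · (-1) = -5√6/12 m/s
The boat approaches at 5√6/12 ≈ 1.021 m/s.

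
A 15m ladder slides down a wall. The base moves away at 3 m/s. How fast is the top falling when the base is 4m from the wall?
12√209/209 ≈ 0.8301 m/s

x² + y² = 15²
2x·dx/dt + 2y·dy/dt = 0
dy/dt = -x/y · dx/dt = -4/√209 · 3 = -12√209/209 m/s
The top is descending at 12√209/209 ≈ 0.8301 m/s.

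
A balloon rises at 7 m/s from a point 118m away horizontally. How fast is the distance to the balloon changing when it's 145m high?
1015√34949/34949 ≈ 5.429 m/s

z² = 118² + y²
z = √(118² + 145²) = √34949
dz/dt = y/z · dy/dt = 145/√34949 · 7 = 1015√34949/34949 ≈ 5.429 m/s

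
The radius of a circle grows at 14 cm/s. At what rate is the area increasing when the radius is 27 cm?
756π cm²/s

A = πr²
dA/dt = 2πr · dr/dt = 2π(27)(14) = 756π cm²/s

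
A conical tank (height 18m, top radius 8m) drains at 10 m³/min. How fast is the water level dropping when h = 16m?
405/(2048π) ≈ 0.06295 m/min

r/h = 8/18, so r = (4/9)h
V = (1/3)πr²h = (1/3)π((4/9)h)²h = (16/243)πh³
dV/dh = (16/81)πh²
dh/dt = (dV/dt)/(dV/dh) = -10/((16/81)π·16²) = -405/(2048π) m/min
The level is dropping at 405/(2048π) ≈ 0.06295 m/min.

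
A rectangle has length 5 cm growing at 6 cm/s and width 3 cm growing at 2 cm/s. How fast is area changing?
28 cm²/s

A = lw
dA/dt = w·dl/dt + l·dw/dt = 3·6 + 5·2 = 28 cm²/s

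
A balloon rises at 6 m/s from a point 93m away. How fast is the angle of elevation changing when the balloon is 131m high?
0.02162 rad/s

tan(θ) = y/93
sec²(θ) · dθ/dt = (1/93) · dy/dt
dθ/dt = cos²(θ)/93 · 6 = 93/(93² + 131²) · 6
dθ/dt = 0.02162 rad/s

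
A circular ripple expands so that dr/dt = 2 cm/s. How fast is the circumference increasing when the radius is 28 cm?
4π cm/s

C = 2πr
dC/dt = 2π · dr/dt = 2π · 2 = 4π cm/s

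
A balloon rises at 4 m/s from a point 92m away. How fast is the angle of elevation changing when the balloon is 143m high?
0.012728 rad/s

tan(θ) = y/92
sec²(θ) · dθ/dt = (1/92) · dy/dt
dθ/dt = cos²(θ)/92 · 4 = 92/(92² + 143²) · 4
dθ/dt = 0.012728 rad/s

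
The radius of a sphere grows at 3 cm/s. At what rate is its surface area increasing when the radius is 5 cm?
120π cm²/s

S = 4πr²
dS/dt = dS/dr · dr/dt = 8πr · 3
At r = 5: dS/dt = 120π cm²/s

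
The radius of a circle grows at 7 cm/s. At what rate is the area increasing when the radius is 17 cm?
238π cm²/s

A = πr²
dA/dt = 2πr · dr/dt = 2π(17)(7) = 238π cm²/s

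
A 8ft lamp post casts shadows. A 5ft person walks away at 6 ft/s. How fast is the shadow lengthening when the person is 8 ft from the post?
10 ft/s

By similar triangles: 8/(x+s) = 5/s
Solving: s = 5x/3
ds/dt = 5/3 · dx/dt = 5/3 · 6 = 10 ft/s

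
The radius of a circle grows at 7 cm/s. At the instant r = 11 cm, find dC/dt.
14π cm/s

C = 2πr
dC/dt = 2π · dr/dt = 2π · 7 = 14π cm/s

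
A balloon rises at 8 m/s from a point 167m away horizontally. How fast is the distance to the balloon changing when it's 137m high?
548√46658/23329 ≈ 5.074 m/s

z² = 167² + y²
z = √(167² + 137²) = √46658
dz/dt = y/z · dy/dt = 137/√46658 · 8 = 548√46658/23329 ≈ 5.074 m/s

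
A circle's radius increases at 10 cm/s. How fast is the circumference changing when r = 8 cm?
20π cm/s

C = 2πr
dC/dt = 2π · dr/dt = 2π · 10 = 20π cm/s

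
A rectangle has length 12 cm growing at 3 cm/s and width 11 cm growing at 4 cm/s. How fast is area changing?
81 cm²/s

A = lw
dA/dt = w·dl/dt + l·dw/dt = 11·3 + 12·4 = 81 cm²/s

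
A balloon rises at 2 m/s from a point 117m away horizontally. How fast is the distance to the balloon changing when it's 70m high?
140√18589/18589 ≈ 1.027 m/s

z² = 117² + y²
z = √(117² + 70²) = √18589
dz/dt = y/z · dy/dt = 70/√18589 · 2 = 140√18589/18589 ≈ 1.027 m/s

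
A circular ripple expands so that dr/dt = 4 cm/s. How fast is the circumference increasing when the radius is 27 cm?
8π cm/s

C = 2πr
dC/dt = 2π · dr/dt = 2π · 4 = 8π cm/s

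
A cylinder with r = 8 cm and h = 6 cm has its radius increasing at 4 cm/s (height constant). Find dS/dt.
176π cm²/s

S = 2πrh + 2πr² (lateral + bases)
dS/dt = (2πh + 4πr)·dr/dt = (2π·6 + 4π·8)·4
= 176π cm²/s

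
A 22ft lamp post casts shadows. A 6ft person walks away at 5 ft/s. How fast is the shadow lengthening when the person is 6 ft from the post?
15/8 ft/s

By similar triangles: 22/(x+s) = 6/s
Solving: s = 6x/16
ds/dt = 6/16 · dx/dt = 3/8 · 5 = 15/8 ft/s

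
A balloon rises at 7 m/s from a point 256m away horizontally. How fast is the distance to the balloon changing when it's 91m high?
637√73817/73817 ≈ 2.345 m/s

z² = 256² + y²
z = √(256² + 91²) = √73817
dz/dt = y/z · dy/dt = 91/√73817 · 7 = 637√73817/73817 ≈ 2.345 m/s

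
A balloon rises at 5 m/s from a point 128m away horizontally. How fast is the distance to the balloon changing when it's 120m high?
75√481/481 ≈ 3.42 m/s

z² = 128² + y²
z = √(128² + 120²) = 8√481
dz/dt = y/z · dy/dt = 120/(8√481) · 5 = 75√481/481 ≈ 3.42 m/s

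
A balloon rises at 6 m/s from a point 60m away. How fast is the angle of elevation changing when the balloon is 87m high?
0.032232 rad/s

tan(θ) = y/60
sec²(θ) · dθ/dt = (1/60) · dy/dt
dθ/dt = cos²(θ)/60 · 6 = 60/(60² + 87²) · 6
dθ/dt = 0.032232 rad/s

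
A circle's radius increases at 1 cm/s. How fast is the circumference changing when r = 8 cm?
2π cm/s

C = 2πr
dC/dt = 2π · dr/dt = 2π · 1 = 2π cm/s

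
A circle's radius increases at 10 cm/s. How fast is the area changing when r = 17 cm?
340π cm²/s

A = πr²
dA/dt = 2πr · dr/dt = 2π(17)(10) = 340π cm²/s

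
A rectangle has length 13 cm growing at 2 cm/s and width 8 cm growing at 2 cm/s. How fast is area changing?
42 cm²/s

A = lw
dA/dt = w·dl/dt + l·dw/dt = 8·2 + 13·2 = 42 cm²/s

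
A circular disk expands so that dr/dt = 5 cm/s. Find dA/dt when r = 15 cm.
150π cm²/s

A = πr²
dA/dt = 2πr · dr/dt = 2π(15)(5) = 150π cm²/s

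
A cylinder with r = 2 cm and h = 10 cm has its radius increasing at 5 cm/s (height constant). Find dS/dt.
140π cm²/s

S = 2πrh + 2πr² (lateral + bases)
dS/dt = (2πh + 4πr)·dr/dt = (2π·10 + 4π·2)·5
= 140π cm²/s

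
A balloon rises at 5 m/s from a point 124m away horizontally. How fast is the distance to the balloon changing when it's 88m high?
22√5/17 ≈ 2.894 m/s

z² = 124² + y²
z = √(124² + 88²) = 68√5
dz/dt = y/z · dy/dt = 88/(68√5) · 5 = 22√5/17 ≈ 2.894 m/s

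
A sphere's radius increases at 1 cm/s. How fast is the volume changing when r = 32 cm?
4096π cm³/s

V = (4/3)πr³
dV/dt = dV/dr · dr/dt = 4πr² · 1
At r = 32: dV/dt = 4096π cm³/s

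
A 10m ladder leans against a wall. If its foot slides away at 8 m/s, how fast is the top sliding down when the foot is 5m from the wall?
8√3/3 ≈ 4.619 m/s

x² + y² = 10²
2x·dx/dt + 2y·dy/dt = 0
dy/dt = -x/y · dx/dt = -5/(5√3) · 8 = -8√3/3 m/s
The top is descending at 8√3/3 ≈ 4.619 m/s.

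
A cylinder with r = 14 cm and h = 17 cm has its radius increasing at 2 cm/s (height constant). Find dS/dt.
180π cm²/s

S = 2πrh + 2πr² (lateral + bases)
dS/dt = (2πh + 4πr)·dr/dt = (2π·17 + 4π·14)·2
= 180π cm²/s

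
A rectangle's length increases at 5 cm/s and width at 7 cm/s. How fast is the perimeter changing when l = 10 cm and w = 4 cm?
24 cm/s

P = 2(l + w)
dP/dt = 2(dl/dt + dw/dt) = 2(5 + 7) = 24 cm/s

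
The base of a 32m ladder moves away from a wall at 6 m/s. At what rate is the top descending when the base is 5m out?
10√111/111 ≈ 0.9492 m/s

x² + y² = 32²
2x·dx/dt + 2y·dy/dt = 0
dy/dt = -x/y · dx/dt = -5/(3√111) · 6 = -10√111/111 m/s
The top is descending at 10√111/111 ≈ 0.9492 m/s.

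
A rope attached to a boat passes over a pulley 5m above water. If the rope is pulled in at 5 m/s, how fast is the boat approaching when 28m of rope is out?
140√759/759 ≈ 5.082 m/s

rope² = x² + 5²
x = √(28² - 5²) = √759
dx/dt = (rope/x) · d(rope)/dt = (28/√759) · (-5) = -140√759/759 m/s
The boat approaches at 140√759/759 ≈ 5.082 m/s.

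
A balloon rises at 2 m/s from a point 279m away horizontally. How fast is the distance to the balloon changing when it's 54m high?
12√997/997 ≈ 0.38 m/s

z² = 279² + y²
z = √(279² + 54²) = 9√997
dz/dt = y/z · dy/dt = 54/(9√997) · 2 = 12√997/997 ≈ 0.38 m/s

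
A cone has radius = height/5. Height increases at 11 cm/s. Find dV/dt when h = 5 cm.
11π cm³/s

V = (1/3)π(h/5)²h = πh³/75
dV/dt = πh²/25 · 11
At h = 5: dV/dt = 11π cm³/s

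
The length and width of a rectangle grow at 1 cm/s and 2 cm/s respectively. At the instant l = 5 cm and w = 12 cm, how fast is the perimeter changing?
6 cm/s

P = 2(l + w)
dP/dt = 2(dl/dt + dw/dt) = 2(1 + 2) = 6 cm/s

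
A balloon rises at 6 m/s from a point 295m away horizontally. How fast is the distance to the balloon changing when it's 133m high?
399√104714/52357 ≈ 2.466 m/s

z² = 295² + y²
z = √(295² + 133²) = √104714
dz/dt = y/z · dy/dt = 133/√104714 · 6 = 399√104714/52357 ≈ 2.466 m/s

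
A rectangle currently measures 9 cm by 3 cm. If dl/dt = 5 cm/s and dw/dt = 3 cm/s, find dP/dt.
16 cm/s

P = 2(l + w)
dP/dt = 2(dl/dt + dw/dt) = 2(5 + 3) = 16 cm/s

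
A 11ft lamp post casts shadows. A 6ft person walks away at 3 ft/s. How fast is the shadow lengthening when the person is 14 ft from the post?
18/5 ft/s

By similar triangles: 11/(x+s) = 6/s
Solving: s = 6x/5
ds/dt = 6/5 · dx/dt = 6/5 · 3 = 18/5 ft/s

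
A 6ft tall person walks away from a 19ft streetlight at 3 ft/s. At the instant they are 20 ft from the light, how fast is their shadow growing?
18/13 ft/s

By similar triangles: 19/(x+s) = 6/s
Solving: s = 6x/13
ds/dt = 6/13 · dx/dt = 6/13 · 3 = 18/13 ft/s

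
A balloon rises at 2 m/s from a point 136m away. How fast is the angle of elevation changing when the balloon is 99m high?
0.009612 rad/s

tan(θ) = y/136
sec²(θ) · dθ/dt = (1/136) · dy/dt
dθ/dt = cos²(θ)/136 · 2 = 136/(136² + 99²) · 2
dθ/dt = 0.009612 rad/s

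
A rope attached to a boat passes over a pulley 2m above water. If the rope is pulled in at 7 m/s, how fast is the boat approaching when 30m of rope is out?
15√14/8 ≈ 7.016 m/s

rope² = x² + 2²
x = √(30² - 2²) = 8√14
dx/dt = (rope/x) · d(rope)/dt = (30/(8√14)) · (-7) = -15√14/8 m/s
The boat approaches at 15√14/8 ≈ 7.016 m/s.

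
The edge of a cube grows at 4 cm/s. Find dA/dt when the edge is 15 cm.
720 cm²/s

A = 6s²
dA/dt = 12s · ds/dt = 12·15·4 = 720 cm²/s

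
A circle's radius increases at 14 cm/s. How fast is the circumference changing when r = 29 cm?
28π cm/s

C = 2πr
dC/dt = 2π · dr/dt = 2π · 14 = 28π cm/s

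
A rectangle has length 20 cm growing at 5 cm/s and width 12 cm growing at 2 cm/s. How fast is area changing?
100 cm²/s

A = lw
dA/dt = w·dl/dt + l·dw/dt = 12·5 + 20·2 = 100 cm²/s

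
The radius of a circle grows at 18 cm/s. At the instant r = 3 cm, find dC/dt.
36π cm/s

C = 2πr
dC/dt = 2π · dr/dt = 2π · 18 = 36π cm/s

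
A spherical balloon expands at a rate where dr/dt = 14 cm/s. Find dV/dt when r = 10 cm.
5600π cm³/s

V = (4/3)πr³
dV/dt = dV/dr · dr/dt = 4πr² · 14
At r = 10: dV/dt = 5600π cm³/s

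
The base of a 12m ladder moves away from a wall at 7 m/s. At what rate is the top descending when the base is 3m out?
7√15/15 ≈ 1.807 m/s

x² + y² = 12²
2x·dx/dt + 2y·dy/dt = 0
dy/dt = -x/y · dx/dt = -3/(3√15) · 7 = -7√15/15 m/s
The top is descending at 7√15/15 ≈ 1.807 m/s.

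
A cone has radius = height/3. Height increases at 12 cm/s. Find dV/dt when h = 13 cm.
676π/3 cm³/s

V = (1/3)π(h/3)²h = πh³/27
dV/dt = πh²/9 · 12
At h = 13: dV/dt = 676π/3 cm³/s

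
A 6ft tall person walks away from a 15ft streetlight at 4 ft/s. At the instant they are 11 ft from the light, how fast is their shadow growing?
8/3 ft/s

By similar triangles: 15/(x+s) = 6/s
Solving: s = 6x/9
ds/dt = 6/9 · dx/dt = 2/3 · 4 = 8/3 ft/s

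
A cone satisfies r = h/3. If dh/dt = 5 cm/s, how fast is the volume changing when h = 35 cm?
6125π/9 cm³/s

V = (1/3)π(h/3)²h = πh³/27
dV/dt = πh²/9 · 5
At h = 35: dV/dt = 6125π/9 cm³/s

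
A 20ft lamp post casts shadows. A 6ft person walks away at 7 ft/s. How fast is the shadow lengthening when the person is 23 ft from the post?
3 ft/s

By similar triangles: 20/(x+s) = 6/s
Solving: s = 6x/14
ds/dt = 6/14 · dx/dt = 3/7 · 7 = 3 ft/s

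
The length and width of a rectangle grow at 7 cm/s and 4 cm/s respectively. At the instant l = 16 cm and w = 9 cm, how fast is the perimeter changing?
22 cm/s

P = 2(l + w)
dP/dt = 2(dl/dt + dw/dt) = 2(7 + 4) = 22 cm/s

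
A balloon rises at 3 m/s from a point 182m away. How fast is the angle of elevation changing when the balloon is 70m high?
0.014359 rad/s

tan(θ) = y/182
sec²(θ) · dθ/dt = (1/182) · dy/dt
dθ/dt = cos²(θ)/182 · 3 = 182/(182² + 70²) · 3
dθ/dt = 0.014359 rad/s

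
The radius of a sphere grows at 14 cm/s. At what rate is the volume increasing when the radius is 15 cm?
12600π cm³/s

V = (4/3)πr³
dV/dt = dV/dr · dr/dt = 4πr² · 14
At r = 15: dV/dt = 12600π cm³/s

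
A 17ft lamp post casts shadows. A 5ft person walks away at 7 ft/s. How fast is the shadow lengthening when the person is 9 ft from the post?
35/12 ft/s

By similar triangles: 17/(x+s) = 5/s
Solving: s = 5x/12
ds/dt = 5/12 · dx/dt = 5/12 · 7 = 35/12 ft/s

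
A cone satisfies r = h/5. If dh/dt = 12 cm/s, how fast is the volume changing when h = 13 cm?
2028π/25 cm³/s

V = (1/3)π(h/5)²h = πh³/75
dV/dt = πh²/25 · 12
At h = 13: dV/dt = 2028π/25 cm³/s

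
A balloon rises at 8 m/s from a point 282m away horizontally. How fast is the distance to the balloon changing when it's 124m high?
496√949/4745 ≈ 3.22 m/s

z² = 282² + y²
z = √(282² + 124²) = 10√949
dz/dt = y/z · dy/dt = 124/(10√949) · 8 = 496√949/4745 ≈ 3.22 m/s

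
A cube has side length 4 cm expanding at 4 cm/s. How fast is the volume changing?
192 cm³/s

V = s³
dV/dt = 3s² · ds/dt = 3·4²·4 = 192 cm³/s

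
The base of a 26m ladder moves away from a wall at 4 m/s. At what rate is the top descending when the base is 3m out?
12√667/667 ≈ 0.4646 m/s

x² + y² = 26²
2x·dx/dt + 2y·dy/dt = 0
dy/dt = -x/y · dx/dt = -3/√667 · 4 = -12√667/667 m/s
The top is descending at 12√667/667 ≈ 0.4646 m/s.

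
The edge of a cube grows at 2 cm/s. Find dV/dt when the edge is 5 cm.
150 cm³/s

V = s³
dV/dt = 3s² · ds/dt = 3·5²·2 = 150 cm³/s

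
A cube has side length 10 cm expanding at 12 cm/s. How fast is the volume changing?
3600 cm³/s

V = s³
dV/dt = 3s² · ds/dt = 3·10²·12 = 3600 cm³/s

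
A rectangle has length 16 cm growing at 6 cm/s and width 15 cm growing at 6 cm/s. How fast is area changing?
186 cm²/s

A = lw
dA/dt = w·dl/dt + l·dw/dt = 15·6 + 16·6 = 186 cm²/s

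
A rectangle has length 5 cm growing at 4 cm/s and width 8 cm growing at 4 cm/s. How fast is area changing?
52 cm²/s

A = lw
dA/dt = w·dl/dt + l·dw/dt = 8·4 + 5·4 = 52 cm²/s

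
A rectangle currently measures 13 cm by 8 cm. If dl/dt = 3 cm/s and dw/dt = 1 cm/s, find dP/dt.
8 cm/s

P = 2(l + w)
dP/dt = 2(dl/dt + dw/dt) = 2(3 + 1) = 8 cm/s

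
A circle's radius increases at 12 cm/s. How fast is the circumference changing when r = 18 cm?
24π cm/s

C = 2πr
dC/dt = 2π · dr/dt = 2π · 12 = 24π cm/s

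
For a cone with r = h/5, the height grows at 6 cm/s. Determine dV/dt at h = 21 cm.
2646π/25 cm³/s

V = (1/3)π(h/5)²h = πh³/75
dV/dt = πh²/25 · 6
At h = 21: dV/dt = 2646π/25 cm³/s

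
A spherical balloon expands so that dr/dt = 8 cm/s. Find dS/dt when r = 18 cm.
1152π cm²/s

S = 4πr²
dS/dt = dS/dr · dr/dt = 8πr · 8
At r = 18: dS/dt = 1152π cm²/s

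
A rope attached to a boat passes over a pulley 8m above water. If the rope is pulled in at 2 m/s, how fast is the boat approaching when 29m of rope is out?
58√777/777 ≈ 2.081 m/s

rope² = x² + 8²
x = √(29² - 8²) = √777
dx/dt = (rope/x) · d(rope)/dt = (29/√777) · (-2) = -58√777/777 m/s
The boat approaches at 58√777/777 ≈ 2.081 m/s.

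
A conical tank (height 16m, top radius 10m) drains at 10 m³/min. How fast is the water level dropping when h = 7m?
128/(245π) ≈ 0.1663 m/min

r/h = 10/16, so r = (5/8)h
V = (1/3)πr²h = (1/3)π((5/8)h)²h = (25/192)πh³
dV/dh = (25/64)πh²
dh/dt = (dV/dt)/(dV/dh) = -10/((25/64)π·7²) = -128/(245π) m/min
The level is dropping at 128/(245π) ≈ 0.1663 m/min.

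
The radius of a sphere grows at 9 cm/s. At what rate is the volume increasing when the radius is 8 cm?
2304π cm³/s

V = (4/3)πr³
dV/dt = dV/dr · dr/dt = 4πr² · 9
At r = 8: dV/dt = 2304π cm³/s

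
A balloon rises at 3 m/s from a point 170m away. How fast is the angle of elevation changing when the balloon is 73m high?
0.0149 rad/s

tan(θ) = y/170
sec²(θ) · dθ/dt = (1/170) · dy/dt
dθ/dt = cos²(θ)/170 · 3 = 170/(170² + 73²) · 3
dθ/dt = 0.0149 rad/s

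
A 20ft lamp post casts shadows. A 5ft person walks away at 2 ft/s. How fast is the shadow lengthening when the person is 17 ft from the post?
2/3 ft/s

By similar triangles: 20/(x+s) = 5/s
Solving: s = 5x/15
ds/dt = 5/15 · dx/dt = 1/3 · 2 = 2/3 ft/s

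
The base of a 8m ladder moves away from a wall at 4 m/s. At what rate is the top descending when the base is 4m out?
4√3/3 ≈ 2.309 m/s

x² + y² = 8²
2x·dx/dt + 2y·dy/dt = 0
dy/dt = -x/y · dx/dt = -4/(4√3) · 4 = -4√3/3 m/s
The top is descending at 4√3/3 ≈ 2.309 m/s.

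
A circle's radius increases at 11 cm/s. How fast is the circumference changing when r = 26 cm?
22π cm/s

C = 2πr
dC/dt = 2π · dr/dt = 2π · 11 = 22π cm/s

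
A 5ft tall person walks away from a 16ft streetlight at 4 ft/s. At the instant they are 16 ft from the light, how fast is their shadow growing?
20/11 ft/s

By similar triangles: 16/(x+s) = 5/s
Solving: s = 5x/11
ds/dt = 5/11 · dx/dt = 5/11 · 4 = 20/11 ft/s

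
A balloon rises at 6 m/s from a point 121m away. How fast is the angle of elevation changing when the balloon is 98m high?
0.029944 rad/s

tan(θ) = y/121
sec²(θ) · dθ/dt = (1/121) · dy/dt
dθ/dt = cos²(θ)/121 · 6 = 121/(121² + 98²) · 6
dθ/dt = 0.029944 rad/s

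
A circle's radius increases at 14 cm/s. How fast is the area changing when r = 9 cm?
252π cm²/s

A = πr²
dA/dt = 2πr · dr/dt = 2π(9)(14) = 252π cm²/s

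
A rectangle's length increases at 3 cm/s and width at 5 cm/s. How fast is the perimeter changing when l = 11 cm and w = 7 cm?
16 cm/s

P = 2(l + w)
dP/dt = 2(dl/dt + dw/dt) = 2(3 + 5) = 16 cm/s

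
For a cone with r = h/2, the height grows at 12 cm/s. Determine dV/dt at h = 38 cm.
4332π cm³/s

V = (1/3)π(h/2)²h = πh³/12
dV/dt = πh²/4 · 12
At h = 38: dV/dt = 4332π cm³/s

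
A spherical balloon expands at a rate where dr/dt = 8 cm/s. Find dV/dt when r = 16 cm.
8192π cm³/s

V = (4/3)πr³
dV/dt = dV/dr · dr/dt = 4πr² · 8
At r = 16: dV/dt = 8192π cm³/s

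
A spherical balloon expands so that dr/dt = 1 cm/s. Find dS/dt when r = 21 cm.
168π cm²/s

S = 4πr²
dS/dt = dS/dr · dr/dt = 8πr · 1
At r = 21: dS/dt = 168π cm²/s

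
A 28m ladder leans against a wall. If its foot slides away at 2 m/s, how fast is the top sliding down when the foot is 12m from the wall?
3√10/10 ≈ 0.9487 m/s

x² + y² = 28²
2x·dx/dt + 2y·dy/dt = 0
dy/dt = -x/y · dx/dt = -12/(8√10) · 2 = -3√10/10 m/s
The top is descending at 3√10/10 ≈ 0.9487 m/s.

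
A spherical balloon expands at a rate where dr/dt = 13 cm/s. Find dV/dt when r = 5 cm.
1300π cm³/s

V = (4/3)πr³
dV/dt = dV/dr · dr/dt = 4πr² · 13
At r = 5: dV/dt = 1300π cm³/s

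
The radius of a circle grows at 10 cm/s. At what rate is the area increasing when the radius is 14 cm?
280π cm²/s

A = πr²
dA/dt = 2πr · dr/dt = 2π(14)(10) = 280π cm²/s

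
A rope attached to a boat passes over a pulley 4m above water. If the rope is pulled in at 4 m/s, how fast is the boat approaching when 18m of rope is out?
36√77/77 ≈ 4.103 m/s

rope² = x² + 4²
x = √(18² - 4²) = 2√77
dx/dt = (rope/x) · d(rope)/dt = (18/(2√77)) · (-4) = -36√77/77 m/s
The boat approaches at 36√77/77 ≈ 4.103 m/s.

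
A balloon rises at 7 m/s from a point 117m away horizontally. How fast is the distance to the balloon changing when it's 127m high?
889√29818/29818 ≈ 5.148 m/s

z² = 117² + y²
z = √(117² + 127²) = √29818
dz/dt = y/z · dy/dt = 127/√29818 · 7 = 889√29818/29818 ≈ 5.148 m/s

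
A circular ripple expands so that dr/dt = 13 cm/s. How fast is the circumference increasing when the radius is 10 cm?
26π cm/s

C = 2πr
dC/dt = 2π · dr/dt = 2π · 13 = 26π cm/s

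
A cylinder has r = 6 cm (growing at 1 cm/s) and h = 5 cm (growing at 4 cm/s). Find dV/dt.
204π cm³/s

V = πr²h
dV/dt = 2πrh·dr/dt + πr²·dh/dt
= 2π(6)(5)(1) + π(6)²(4)
= 204π cm³/s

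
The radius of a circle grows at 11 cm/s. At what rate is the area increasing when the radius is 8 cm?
176π cm²/s

A = πr²
dA/dt = 2πr · dr/dt = 2π(8)(11) = 176π cm²/s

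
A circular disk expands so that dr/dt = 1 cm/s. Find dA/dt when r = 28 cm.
56π cm²/s

A = πr²
dA/dt = 2πr · dr/dt = 2π(28)(1) = 56π cm²/s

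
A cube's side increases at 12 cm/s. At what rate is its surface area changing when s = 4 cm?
576 cm²/s

A = 6s²
dA/dt = 12s · ds/dt = 12·4·12 = 576 cm²/s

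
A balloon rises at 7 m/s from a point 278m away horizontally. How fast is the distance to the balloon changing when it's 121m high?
847√3677/18385 ≈ 2.794 m/s

z² = 278² + y²
z = √(278² + 121²) = 5√3677
dz/dt = y/z · dy/dt = 121/(5√3677) · 7 = 847√3677/18385 ≈ 2.794 m/s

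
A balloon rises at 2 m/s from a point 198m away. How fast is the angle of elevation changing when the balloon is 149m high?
0.006449 rad/s

tan(θ) = y/198
sec²(θ) · dθ/dt = (1/198) · dy/dt
dθ/dt = cos²(θ)/198 · 2 = 198/(198² + 149²) · 2
dθ/dt = 0.006449 rad/s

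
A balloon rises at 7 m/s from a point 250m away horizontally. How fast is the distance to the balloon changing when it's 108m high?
378√18541/18541 ≈ 2.776 m/s

z² = 250² + y²
z = √(250² + 108²) = 2√18541
dz/dt = y/z · dy/dt = 108/(2√18541) · 7 = 378√18541/18541 ≈ 2.776 m/s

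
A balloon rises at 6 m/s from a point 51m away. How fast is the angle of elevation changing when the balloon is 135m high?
0.014693 rad/s

tan(θ) = y/51
sec²(θ) · dθ/dt = (1/51) · dy/dt
dθ/dt = cos²(θ)/51 · 6 = 51/(51² + 135²) · 6
dθ/dt = 0.014693 rad/s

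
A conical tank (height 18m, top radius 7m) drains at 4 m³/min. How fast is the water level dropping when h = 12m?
9/(49π) ≈ 0.05847 m/min

r/h = 7/18, so r = (7/18)h
V = (1/3)πr²h = (1/3)π((7/18)h)²h = (49/972)πh³
dV/dh = (49/324)πh²
dh/dt = (dV/dt)/(dV/dh) = -4/((49/324)π·12²) = -9/(49π) m/min
The level is dropping at 9/(49π) ≈ 0.05847 m/min.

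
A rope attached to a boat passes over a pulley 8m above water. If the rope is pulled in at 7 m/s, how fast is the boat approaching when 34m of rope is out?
17√273/39 ≈ 7.202 m/s

rope² = x² + 8²
x = √(34² - 8²) = 2√273
dx/dt = (rope/x) · d(rope)/dt = (34/(2√273)) · (-7) = -17√273/39 m/s
The boat approaches at 17√273/39 ≈ 7.202 m/s.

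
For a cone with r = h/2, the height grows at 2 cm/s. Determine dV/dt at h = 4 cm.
8π cm³/s

V = (1/3)π(h/2)²h = πh³/12
dV/dt = πh²/4 · 2
At h = 4: dV/dt = 8π cm³/s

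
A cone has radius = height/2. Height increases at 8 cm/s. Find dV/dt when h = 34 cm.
2312π cm³/s

V = (1/3)π(h/2)²h = πh³/12
dV/dt = πh²/4 · 8
At h = 34: dV/dt = 2312π cm³/s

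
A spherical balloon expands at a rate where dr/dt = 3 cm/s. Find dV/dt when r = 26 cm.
8112π cm³/s

V = (4/3)πr³
dV/dt = dV/dr · dr/dt = 4πr² · 3
At r = 26: dV/dt = 8112π cm³/s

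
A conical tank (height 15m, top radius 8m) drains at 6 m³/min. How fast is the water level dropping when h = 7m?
675/(1568π) ≈ 0.137 m/min

r/h = 8/15, so r = (8/15)h
V = (1/3)πr²h = (1/3)π((8/15)h)²h = (64/675)πh³
dV/dh = (64/225)πh²
dh/dt = (dV/dt)/(dV/dh) = -6/((64/225)π·7²) = -675/(1568π) m/min
The level is dropping at 675/(1568π) ≈ 0.137 m/min.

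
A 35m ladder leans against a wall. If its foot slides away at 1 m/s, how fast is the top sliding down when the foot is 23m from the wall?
23√174/348 ≈ 0.8718 m/s

x² + y² = 35²
2x·dx/dt + 2y·dy/dt = 0
dy/dt = -x/y · dx/dt = -23/(2√174) · 1 = -23√174/348 m/s
The top is descending at 23√174/348 ≈ 0.8718 m/s.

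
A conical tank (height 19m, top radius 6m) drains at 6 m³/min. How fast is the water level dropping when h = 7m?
361/(294π) ≈ 0.3908 m/min

r/h = 6/19, so r = (6/19)h
V = (1/3)πr²h = (1/3)π((6/19)h)²h = (12/361)πh³
dV/dh = (36/361)πh²
dh/dt = (dV/dt)/(dV/dh) = -6/((36/361)π·7²) = -361/(294π) m/min
The level is dropping at 361/(294π) ≈ 0.3908 m/min.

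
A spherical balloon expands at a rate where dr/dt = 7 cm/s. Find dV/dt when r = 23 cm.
14812π cm³/s

V = (4/3)πr³
dV/dt = dV/dr · dr/dt = 4πr² · 7
At r = 23: dV/dt = 14812π cm³/s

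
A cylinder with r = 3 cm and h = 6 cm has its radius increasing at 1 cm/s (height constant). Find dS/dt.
24π cm²/s

S = 2πrh + 2πr² (lateral + bases)
dS/dt = (2πh + 4πr)·dr/dt = (2π·6 + 4π·3)·1
= 24π cm²/s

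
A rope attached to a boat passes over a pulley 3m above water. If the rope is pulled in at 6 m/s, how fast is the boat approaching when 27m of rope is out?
27√5/10 ≈ 6.037 m/s

rope² = x² + 3²
x = √(27² - 3²) = 12√5
dx/dt = (rope/x) · d(rope)/dt = (27/(12√5)) · (-6) = -27√5/10 m/s
The boat approaches at 27√5/10 ≈ 6.037 m/s.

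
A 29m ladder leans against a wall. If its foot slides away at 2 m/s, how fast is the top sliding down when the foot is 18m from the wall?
36√517/517 ≈ 1.583 m/s

x² + y² = 29²
2x·dx/dt + 2y·dy/dt = 0
dy/dt = -x/y · dx/dt = -18/√517 · 2 = -36√517/517 m/s
The top is descending at 36√517/517 ≈ 1.583 m/s.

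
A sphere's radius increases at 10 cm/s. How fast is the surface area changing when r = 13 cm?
1040π cm²/s

S = 4πr²
dS/dt = dS/dr · dr/dt = 8πr · 10
At r = 13: dS/dt = 1040π cm²/s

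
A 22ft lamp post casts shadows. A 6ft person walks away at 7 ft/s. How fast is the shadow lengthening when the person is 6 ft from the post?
21/8 ft/s

By similar triangles: 22/(x+s) = 6/s
Solving: s = 6x/16
ds/dt = 6/16 · dx/dt = 3/8 · 7 = 21/8 ft/s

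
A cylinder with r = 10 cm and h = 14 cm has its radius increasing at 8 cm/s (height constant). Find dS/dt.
544π cm²/s

S = 2πrh + 2πr² (lateral + bases)
dS/dt = (2πh + 4πr)·dr/dt = (2π·14 + 4π·10)·8
= 544π cm²/s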